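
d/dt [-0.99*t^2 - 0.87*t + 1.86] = -1.98*t - 0.87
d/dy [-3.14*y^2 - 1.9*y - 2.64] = -6.28*y - 1.9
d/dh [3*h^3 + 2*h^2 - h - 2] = 9*h^2 + 4*h - 1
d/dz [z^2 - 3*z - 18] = 2*z - 3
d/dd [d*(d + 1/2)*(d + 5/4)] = 3*d^2 + 7*d/2 + 5/8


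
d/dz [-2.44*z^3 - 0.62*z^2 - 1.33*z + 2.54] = -7.32*z^2 - 1.24*z - 1.33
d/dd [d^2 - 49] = 2*d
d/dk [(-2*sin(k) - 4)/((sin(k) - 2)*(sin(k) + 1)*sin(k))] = 2*(2*sin(k)^3 + 5*sin(k)^2 - 4*sin(k) - 4)*cos(k)/((sin(k) - 2)^2*(sin(k) + 1)^2*sin(k)^2)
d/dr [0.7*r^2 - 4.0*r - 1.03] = 1.4*r - 4.0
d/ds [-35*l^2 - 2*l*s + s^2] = -2*l + 2*s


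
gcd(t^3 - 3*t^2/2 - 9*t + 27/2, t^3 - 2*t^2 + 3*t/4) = t - 3/2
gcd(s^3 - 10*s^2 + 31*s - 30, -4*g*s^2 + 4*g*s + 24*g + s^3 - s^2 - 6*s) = s - 3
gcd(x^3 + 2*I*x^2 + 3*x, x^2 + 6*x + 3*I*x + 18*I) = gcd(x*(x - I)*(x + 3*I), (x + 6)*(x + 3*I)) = x + 3*I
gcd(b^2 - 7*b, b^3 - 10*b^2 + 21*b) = b^2 - 7*b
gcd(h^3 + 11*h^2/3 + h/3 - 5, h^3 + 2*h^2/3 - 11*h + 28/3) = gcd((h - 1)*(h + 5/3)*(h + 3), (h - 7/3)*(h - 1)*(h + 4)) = h - 1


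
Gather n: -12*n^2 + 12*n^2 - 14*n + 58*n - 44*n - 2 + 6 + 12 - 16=0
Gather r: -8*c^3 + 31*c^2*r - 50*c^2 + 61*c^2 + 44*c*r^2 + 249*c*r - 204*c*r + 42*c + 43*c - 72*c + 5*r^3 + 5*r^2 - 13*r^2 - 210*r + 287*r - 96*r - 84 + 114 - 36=-8*c^3 + 11*c^2 + 13*c + 5*r^3 + r^2*(44*c - 8) + r*(31*c^2 + 45*c - 19) - 6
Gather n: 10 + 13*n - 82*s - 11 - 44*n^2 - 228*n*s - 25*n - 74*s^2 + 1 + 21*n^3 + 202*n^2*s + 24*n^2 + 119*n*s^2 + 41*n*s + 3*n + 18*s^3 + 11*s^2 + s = 21*n^3 + n^2*(202*s - 20) + n*(119*s^2 - 187*s - 9) + 18*s^3 - 63*s^2 - 81*s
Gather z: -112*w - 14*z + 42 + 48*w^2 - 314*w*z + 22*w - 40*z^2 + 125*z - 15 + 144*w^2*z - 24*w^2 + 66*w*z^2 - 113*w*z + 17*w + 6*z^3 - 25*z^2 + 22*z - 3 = 24*w^2 - 73*w + 6*z^3 + z^2*(66*w - 65) + z*(144*w^2 - 427*w + 133) + 24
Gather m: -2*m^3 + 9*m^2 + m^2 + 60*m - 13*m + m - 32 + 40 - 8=-2*m^3 + 10*m^2 + 48*m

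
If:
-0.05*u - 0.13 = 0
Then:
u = -2.60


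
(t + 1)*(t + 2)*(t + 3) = t^3 + 6*t^2 + 11*t + 6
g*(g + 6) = g^2 + 6*g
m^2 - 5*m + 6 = (m - 3)*(m - 2)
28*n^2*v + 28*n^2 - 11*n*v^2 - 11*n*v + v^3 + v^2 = (-7*n + v)*(-4*n + v)*(v + 1)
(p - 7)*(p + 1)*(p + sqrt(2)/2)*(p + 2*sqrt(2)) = p^4 - 6*p^3 + 5*sqrt(2)*p^3/2 - 15*sqrt(2)*p^2 - 5*p^2 - 35*sqrt(2)*p/2 - 12*p - 14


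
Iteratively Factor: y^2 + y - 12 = (y + 4)*(y - 3)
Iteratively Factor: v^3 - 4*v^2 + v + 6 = (v + 1)*(v^2 - 5*v + 6) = (v - 3)*(v + 1)*(v - 2)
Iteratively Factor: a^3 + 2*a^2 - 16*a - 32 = (a + 2)*(a^2 - 16) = (a - 4)*(a + 2)*(a + 4)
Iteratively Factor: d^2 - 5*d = (d)*(d - 5)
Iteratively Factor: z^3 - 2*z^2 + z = (z - 1)*(z^2 - z) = z*(z - 1)*(z - 1)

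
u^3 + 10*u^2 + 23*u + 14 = (u + 1)*(u + 2)*(u + 7)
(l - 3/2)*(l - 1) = l^2 - 5*l/2 + 3/2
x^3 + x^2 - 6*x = x*(x - 2)*(x + 3)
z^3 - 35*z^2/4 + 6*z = z*(z - 8)*(z - 3/4)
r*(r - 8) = r^2 - 8*r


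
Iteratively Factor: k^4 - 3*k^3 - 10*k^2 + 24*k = (k + 3)*(k^3 - 6*k^2 + 8*k) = k*(k + 3)*(k^2 - 6*k + 8) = k*(k - 4)*(k + 3)*(k - 2)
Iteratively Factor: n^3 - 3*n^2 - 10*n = (n - 5)*(n^2 + 2*n) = n*(n - 5)*(n + 2)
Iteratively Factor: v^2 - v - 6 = (v + 2)*(v - 3)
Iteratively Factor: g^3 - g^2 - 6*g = (g)*(g^2 - g - 6) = g*(g - 3)*(g + 2)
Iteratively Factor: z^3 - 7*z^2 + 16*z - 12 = (z - 2)*(z^2 - 5*z + 6) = (z - 3)*(z - 2)*(z - 2)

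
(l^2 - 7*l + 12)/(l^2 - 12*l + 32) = (l - 3)/(l - 8)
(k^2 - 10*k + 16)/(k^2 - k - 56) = (k - 2)/(k + 7)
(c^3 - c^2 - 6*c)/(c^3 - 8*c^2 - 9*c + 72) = c*(c + 2)/(c^2 - 5*c - 24)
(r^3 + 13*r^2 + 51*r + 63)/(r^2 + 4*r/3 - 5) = 3*(r^2 + 10*r + 21)/(3*r - 5)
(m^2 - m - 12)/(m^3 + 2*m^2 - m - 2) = (m^2 - m - 12)/(m^3 + 2*m^2 - m - 2)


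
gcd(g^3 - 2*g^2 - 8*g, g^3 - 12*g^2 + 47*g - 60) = g - 4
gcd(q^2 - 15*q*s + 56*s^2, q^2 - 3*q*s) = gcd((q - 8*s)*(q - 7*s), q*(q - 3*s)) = 1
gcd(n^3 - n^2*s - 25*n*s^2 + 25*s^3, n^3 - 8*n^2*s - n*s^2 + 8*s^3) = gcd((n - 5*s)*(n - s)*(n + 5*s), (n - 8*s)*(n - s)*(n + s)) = -n + s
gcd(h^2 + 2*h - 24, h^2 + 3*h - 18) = h + 6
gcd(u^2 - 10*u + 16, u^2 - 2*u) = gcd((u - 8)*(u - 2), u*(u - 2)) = u - 2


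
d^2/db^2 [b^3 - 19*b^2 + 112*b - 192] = 6*b - 38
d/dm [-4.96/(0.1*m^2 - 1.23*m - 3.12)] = (0.992*m - 6.1008)/(-0.1*m^2 + 1.23*m + 3.12)^2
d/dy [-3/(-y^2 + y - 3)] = 3*(1 - 2*y)/(y^2 - y + 3)^2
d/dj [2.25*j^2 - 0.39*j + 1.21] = 4.5*j - 0.39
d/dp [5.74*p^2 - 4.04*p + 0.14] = 11.48*p - 4.04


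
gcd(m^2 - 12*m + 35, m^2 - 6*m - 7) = m - 7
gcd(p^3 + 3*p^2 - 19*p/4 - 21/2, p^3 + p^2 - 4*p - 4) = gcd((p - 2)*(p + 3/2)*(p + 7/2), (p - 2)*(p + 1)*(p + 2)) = p - 2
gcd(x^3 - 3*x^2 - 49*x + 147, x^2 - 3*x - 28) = x - 7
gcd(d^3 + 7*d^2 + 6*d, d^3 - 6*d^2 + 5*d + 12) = d + 1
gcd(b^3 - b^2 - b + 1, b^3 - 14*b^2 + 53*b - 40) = b - 1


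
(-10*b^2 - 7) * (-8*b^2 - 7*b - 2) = 80*b^4 + 70*b^3 + 76*b^2 + 49*b + 14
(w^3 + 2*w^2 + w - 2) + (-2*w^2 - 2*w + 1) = w^3 - w - 1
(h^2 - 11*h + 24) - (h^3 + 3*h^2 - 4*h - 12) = -h^3 - 2*h^2 - 7*h + 36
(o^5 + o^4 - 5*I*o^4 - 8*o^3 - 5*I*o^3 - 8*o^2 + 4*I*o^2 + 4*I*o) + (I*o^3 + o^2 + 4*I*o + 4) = o^5 + o^4 - 5*I*o^4 - 8*o^3 - 4*I*o^3 - 7*o^2 + 4*I*o^2 + 8*I*o + 4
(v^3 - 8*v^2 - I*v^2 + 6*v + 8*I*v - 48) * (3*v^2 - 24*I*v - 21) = 3*v^5 - 24*v^4 - 27*I*v^4 - 27*v^3 + 216*I*v^3 + 216*v^2 - 123*I*v^2 - 126*v + 984*I*v + 1008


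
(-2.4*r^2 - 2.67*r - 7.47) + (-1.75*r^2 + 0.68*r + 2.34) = -4.15*r^2 - 1.99*r - 5.13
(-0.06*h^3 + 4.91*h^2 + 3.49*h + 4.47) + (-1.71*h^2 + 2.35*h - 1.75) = -0.06*h^3 + 3.2*h^2 + 5.84*h + 2.72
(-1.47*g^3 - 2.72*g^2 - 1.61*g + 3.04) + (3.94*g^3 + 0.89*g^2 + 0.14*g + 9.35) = 2.47*g^3 - 1.83*g^2 - 1.47*g + 12.39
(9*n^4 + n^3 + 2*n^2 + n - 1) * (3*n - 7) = 27*n^5 - 60*n^4 - n^3 - 11*n^2 - 10*n + 7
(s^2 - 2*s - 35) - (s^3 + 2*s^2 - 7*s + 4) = -s^3 - s^2 + 5*s - 39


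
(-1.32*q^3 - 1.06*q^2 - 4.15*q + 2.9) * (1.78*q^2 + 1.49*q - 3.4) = -2.3496*q^5 - 3.8536*q^4 - 4.4784*q^3 + 2.5825*q^2 + 18.431*q - 9.86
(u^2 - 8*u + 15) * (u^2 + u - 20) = u^4 - 7*u^3 - 13*u^2 + 175*u - 300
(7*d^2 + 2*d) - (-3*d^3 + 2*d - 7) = 3*d^3 + 7*d^2 + 7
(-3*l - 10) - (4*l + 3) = -7*l - 13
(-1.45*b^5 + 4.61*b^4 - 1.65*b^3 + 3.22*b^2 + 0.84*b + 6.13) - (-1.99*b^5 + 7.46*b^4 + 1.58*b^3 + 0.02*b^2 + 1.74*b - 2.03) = 0.54*b^5 - 2.85*b^4 - 3.23*b^3 + 3.2*b^2 - 0.9*b + 8.16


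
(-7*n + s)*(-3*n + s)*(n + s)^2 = 21*n^4 + 32*n^3*s + 2*n^2*s^2 - 8*n*s^3 + s^4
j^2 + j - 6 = (j - 2)*(j + 3)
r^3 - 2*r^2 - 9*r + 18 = (r - 3)*(r - 2)*(r + 3)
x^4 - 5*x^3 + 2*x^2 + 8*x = x*(x - 4)*(x - 2)*(x + 1)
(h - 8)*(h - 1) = h^2 - 9*h + 8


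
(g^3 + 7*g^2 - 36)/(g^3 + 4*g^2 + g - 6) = (g^2 + 4*g - 12)/(g^2 + g - 2)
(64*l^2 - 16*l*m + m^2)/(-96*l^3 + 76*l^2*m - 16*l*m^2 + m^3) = (-8*l + m)/(12*l^2 - 8*l*m + m^2)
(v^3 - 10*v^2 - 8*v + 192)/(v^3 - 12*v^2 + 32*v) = (v^2 - 2*v - 24)/(v*(v - 4))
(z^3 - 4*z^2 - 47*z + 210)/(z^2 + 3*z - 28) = (z^2 - 11*z + 30)/(z - 4)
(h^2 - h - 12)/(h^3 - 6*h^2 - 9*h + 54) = (h - 4)/(h^2 - 9*h + 18)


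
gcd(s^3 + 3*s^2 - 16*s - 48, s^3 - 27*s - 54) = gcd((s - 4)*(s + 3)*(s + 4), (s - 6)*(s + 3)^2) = s + 3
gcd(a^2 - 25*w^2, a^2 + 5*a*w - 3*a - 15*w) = a + 5*w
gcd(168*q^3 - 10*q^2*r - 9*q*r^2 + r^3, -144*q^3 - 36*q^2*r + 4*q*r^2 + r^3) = 24*q^2 + 2*q*r - r^2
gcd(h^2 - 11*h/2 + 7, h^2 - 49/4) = h - 7/2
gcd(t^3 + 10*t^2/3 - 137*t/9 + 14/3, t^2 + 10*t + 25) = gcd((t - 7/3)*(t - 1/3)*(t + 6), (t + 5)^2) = 1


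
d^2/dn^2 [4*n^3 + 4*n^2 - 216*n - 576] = 24*n + 8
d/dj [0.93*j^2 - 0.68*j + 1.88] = 1.86*j - 0.68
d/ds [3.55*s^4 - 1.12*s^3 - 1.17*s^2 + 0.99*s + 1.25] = 14.2*s^3 - 3.36*s^2 - 2.34*s + 0.99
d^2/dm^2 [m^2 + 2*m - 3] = 2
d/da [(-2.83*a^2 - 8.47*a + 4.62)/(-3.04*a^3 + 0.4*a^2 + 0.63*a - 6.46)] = (-8.6032*a^4 - 51.4976*a^3 + 43.7395*a^2 + 32.8676*a + 51.8056)/(9.2416*a^6 - 2.432*a^5 - 3.6704*a^4 + 39.7808*a^3 - 4.7711*a^2 - 8.1396*a + 41.7316)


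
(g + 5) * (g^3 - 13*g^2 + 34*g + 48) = g^4 - 8*g^3 - 31*g^2 + 218*g + 240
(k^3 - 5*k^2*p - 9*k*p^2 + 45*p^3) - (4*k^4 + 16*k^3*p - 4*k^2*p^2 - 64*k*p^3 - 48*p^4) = -4*k^4 - 16*k^3*p + k^3 + 4*k^2*p^2 - 5*k^2*p + 64*k*p^3 - 9*k*p^2 + 48*p^4 + 45*p^3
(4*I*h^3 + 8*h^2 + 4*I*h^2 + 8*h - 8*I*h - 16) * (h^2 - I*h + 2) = 4*I*h^5 + 12*h^4 + 4*I*h^4 + 12*h^3 - 8*I*h^3 - 8*h^2 + 16*h - 32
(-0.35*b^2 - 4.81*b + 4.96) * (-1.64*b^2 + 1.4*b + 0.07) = 0.574*b^4 + 7.3984*b^3 - 14.8929*b^2 + 6.6073*b + 0.3472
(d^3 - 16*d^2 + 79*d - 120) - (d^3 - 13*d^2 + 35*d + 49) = -3*d^2 + 44*d - 169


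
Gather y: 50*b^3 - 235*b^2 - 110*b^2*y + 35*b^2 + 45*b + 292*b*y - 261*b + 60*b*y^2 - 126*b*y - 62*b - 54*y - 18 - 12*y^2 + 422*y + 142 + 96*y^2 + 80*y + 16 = 50*b^3 - 200*b^2 - 278*b + y^2*(60*b + 84) + y*(-110*b^2 + 166*b + 448) + 140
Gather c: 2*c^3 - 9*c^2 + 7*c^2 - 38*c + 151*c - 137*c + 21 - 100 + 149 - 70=2*c^3 - 2*c^2 - 24*c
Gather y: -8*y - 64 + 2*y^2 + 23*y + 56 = 2*y^2 + 15*y - 8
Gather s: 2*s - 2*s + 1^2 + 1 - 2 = 0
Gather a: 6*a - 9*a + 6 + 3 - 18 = -3*a - 9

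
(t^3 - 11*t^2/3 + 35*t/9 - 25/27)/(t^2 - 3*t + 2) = (27*t^3 - 99*t^2 + 105*t - 25)/(27*(t^2 - 3*t + 2))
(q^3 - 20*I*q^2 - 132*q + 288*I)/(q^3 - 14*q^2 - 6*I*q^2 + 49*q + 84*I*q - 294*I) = (q^2 - 14*I*q - 48)/(q^2 - 14*q + 49)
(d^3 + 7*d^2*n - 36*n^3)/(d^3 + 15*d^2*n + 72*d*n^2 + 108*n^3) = (d - 2*n)/(d + 6*n)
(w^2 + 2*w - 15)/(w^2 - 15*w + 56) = (w^2 + 2*w - 15)/(w^2 - 15*w + 56)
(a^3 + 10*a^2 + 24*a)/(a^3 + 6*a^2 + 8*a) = (a + 6)/(a + 2)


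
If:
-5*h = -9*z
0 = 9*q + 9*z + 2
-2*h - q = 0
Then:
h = 2/13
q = -4/13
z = 10/117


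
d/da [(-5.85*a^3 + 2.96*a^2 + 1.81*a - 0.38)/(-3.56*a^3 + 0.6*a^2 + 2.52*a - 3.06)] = (-7.105427357601e-15*a^5 + 7.02760000000001*a^4 - 16.5968*a^3 + 56.0178*a^2 - 17.6592*a - 4.581)/(12.6736*a^6 - 4.272*a^5 - 17.5824*a^4 + 24.8112*a^3 + 2.6784*a^2 - 15.4224*a + 9.3636)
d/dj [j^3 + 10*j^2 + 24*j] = 3*j^2 + 20*j + 24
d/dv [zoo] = 0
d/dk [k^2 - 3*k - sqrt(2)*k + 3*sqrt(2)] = 2*k - 3 - sqrt(2)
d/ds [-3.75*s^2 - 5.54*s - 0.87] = -7.5*s - 5.54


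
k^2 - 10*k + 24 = (k - 6)*(k - 4)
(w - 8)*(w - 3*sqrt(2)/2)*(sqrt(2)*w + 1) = sqrt(2)*w^3 - 8*sqrt(2)*w^2 - 2*w^2 - 3*sqrt(2)*w/2 + 16*w + 12*sqrt(2)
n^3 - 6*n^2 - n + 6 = (n - 6)*(n - 1)*(n + 1)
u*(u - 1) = u^2 - u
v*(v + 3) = v^2 + 3*v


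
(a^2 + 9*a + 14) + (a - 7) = a^2 + 10*a + 7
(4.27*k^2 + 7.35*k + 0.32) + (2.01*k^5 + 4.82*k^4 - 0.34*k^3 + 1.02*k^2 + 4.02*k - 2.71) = 2.01*k^5 + 4.82*k^4 - 0.34*k^3 + 5.29*k^2 + 11.37*k - 2.39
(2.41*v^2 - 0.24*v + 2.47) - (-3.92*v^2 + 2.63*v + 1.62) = 6.33*v^2 - 2.87*v + 0.85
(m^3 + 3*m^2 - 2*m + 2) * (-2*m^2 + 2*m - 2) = -2*m^5 - 4*m^4 + 8*m^3 - 14*m^2 + 8*m - 4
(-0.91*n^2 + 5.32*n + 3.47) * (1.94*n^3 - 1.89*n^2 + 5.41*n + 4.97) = -1.7654*n^5 + 12.0407*n^4 - 8.2461*n^3 + 17.7002*n^2 + 45.2131*n + 17.2459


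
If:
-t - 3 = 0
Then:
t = -3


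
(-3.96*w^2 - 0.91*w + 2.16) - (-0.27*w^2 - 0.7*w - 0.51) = -3.69*w^2 - 0.21*w + 2.67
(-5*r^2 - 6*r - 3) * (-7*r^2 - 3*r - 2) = 35*r^4 + 57*r^3 + 49*r^2 + 21*r + 6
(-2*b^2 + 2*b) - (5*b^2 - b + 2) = -7*b^2 + 3*b - 2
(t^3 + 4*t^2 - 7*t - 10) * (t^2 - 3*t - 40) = t^5 + t^4 - 59*t^3 - 149*t^2 + 310*t + 400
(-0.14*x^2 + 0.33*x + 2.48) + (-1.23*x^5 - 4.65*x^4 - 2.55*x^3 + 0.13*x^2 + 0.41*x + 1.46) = -1.23*x^5 - 4.65*x^4 - 2.55*x^3 - 0.01*x^2 + 0.74*x + 3.94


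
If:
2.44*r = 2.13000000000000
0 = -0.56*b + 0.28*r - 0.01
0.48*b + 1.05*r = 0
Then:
No Solution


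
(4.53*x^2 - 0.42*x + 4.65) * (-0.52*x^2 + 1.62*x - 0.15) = -2.3556*x^4 + 7.557*x^3 - 3.7779*x^2 + 7.596*x - 0.6975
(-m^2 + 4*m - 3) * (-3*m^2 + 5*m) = 3*m^4 - 17*m^3 + 29*m^2 - 15*m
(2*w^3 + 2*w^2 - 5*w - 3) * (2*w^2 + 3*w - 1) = 4*w^5 + 10*w^4 - 6*w^3 - 23*w^2 - 4*w + 3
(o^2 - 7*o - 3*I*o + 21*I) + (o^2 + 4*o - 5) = 2*o^2 - 3*o - 3*I*o - 5 + 21*I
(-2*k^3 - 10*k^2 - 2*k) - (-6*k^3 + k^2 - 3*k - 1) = 4*k^3 - 11*k^2 + k + 1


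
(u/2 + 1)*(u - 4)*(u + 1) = u^3/2 - u^2/2 - 5*u - 4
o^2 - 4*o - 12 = (o - 6)*(o + 2)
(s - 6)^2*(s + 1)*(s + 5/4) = s^4 - 39*s^3/4 + 41*s^2/4 + 66*s + 45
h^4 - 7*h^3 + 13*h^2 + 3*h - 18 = (h - 3)^2*(h - 2)*(h + 1)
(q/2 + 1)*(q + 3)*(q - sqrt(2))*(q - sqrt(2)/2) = q^4/2 - 3*sqrt(2)*q^3/4 + 5*q^3/2 - 15*sqrt(2)*q^2/4 + 7*q^2/2 - 9*sqrt(2)*q/2 + 5*q/2 + 3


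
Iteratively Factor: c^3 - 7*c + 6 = (c - 1)*(c^2 + c - 6) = (c - 1)*(c + 3)*(c - 2)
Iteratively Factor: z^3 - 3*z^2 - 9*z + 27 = (z - 3)*(z^2 - 9) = (z - 3)*(z + 3)*(z - 3)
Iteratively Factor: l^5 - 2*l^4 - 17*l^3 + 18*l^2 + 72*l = (l + 2)*(l^4 - 4*l^3 - 9*l^2 + 36*l) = (l + 2)*(l + 3)*(l^3 - 7*l^2 + 12*l) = (l - 4)*(l + 2)*(l + 3)*(l^2 - 3*l) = l*(l - 4)*(l + 2)*(l + 3)*(l - 3)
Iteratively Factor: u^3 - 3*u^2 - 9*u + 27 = (u - 3)*(u^2 - 9) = (u - 3)*(u + 3)*(u - 3)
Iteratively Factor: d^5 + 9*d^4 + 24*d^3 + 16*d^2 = (d + 1)*(d^4 + 8*d^3 + 16*d^2) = d*(d + 1)*(d^3 + 8*d^2 + 16*d) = d*(d + 1)*(d + 4)*(d^2 + 4*d) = d^2*(d + 1)*(d + 4)*(d + 4)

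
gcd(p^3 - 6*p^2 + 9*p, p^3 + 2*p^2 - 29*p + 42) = p - 3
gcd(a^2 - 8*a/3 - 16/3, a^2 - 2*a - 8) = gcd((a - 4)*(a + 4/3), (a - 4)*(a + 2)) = a - 4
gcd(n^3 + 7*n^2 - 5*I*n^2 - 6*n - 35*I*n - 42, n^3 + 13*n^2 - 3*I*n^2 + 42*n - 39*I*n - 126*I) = n^2 + n*(7 - 3*I) - 21*I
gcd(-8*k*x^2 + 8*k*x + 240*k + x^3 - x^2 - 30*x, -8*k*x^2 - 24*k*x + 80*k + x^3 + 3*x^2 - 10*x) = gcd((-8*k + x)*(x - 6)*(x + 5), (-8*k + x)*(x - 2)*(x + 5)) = -8*k*x - 40*k + x^2 + 5*x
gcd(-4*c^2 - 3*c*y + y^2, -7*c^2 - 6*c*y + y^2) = c + y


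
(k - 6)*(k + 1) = k^2 - 5*k - 6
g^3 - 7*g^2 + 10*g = g*(g - 5)*(g - 2)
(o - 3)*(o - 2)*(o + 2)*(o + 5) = o^4 + 2*o^3 - 19*o^2 - 8*o + 60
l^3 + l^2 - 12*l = l*(l - 3)*(l + 4)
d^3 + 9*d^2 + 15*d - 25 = (d - 1)*(d + 5)^2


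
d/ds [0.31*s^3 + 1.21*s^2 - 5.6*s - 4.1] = 0.93*s^2 + 2.42*s - 5.6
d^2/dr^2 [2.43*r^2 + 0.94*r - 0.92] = 4.86000000000000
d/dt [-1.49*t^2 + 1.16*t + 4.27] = 1.16 - 2.98*t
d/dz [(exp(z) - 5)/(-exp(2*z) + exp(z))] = (exp(2*z) - 10*exp(z) + 5)*exp(-z)/(exp(2*z) - 2*exp(z) + 1)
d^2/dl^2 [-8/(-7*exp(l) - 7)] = 8*(exp(l) - 1)*exp(l)/(7*(exp(l) + 1)^3)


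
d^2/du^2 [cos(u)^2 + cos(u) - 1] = -cos(u) - 2*cos(2*u)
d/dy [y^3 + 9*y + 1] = 3*y^2 + 9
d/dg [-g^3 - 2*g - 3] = -3*g^2 - 2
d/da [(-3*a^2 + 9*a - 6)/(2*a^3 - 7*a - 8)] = 3*((2*a - 3)*(-2*a^3 + 7*a + 8) + (6*a^2 - 7)*(a^2 - 3*a + 2))/(-2*a^3 + 7*a + 8)^2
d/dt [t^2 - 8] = 2*t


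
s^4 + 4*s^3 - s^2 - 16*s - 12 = (s - 2)*(s + 1)*(s + 2)*(s + 3)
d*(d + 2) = d^2 + 2*d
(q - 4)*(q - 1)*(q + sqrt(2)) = q^3 - 5*q^2 + sqrt(2)*q^2 - 5*sqrt(2)*q + 4*q + 4*sqrt(2)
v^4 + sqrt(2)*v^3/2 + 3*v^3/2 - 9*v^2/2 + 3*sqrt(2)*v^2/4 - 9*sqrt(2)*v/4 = v*(v - 3/2)*(v + 3)*(v + sqrt(2)/2)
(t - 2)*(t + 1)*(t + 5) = t^3 + 4*t^2 - 7*t - 10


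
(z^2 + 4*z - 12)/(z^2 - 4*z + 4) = (z + 6)/(z - 2)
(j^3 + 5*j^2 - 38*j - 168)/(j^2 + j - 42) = j + 4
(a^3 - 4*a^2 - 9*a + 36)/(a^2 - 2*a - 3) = (a^2 - a - 12)/(a + 1)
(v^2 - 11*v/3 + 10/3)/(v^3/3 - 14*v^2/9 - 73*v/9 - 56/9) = 3*(-3*v^2 + 11*v - 10)/(-3*v^3 + 14*v^2 + 73*v + 56)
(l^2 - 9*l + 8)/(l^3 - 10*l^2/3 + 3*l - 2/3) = 3*(l - 8)/(3*l^2 - 7*l + 2)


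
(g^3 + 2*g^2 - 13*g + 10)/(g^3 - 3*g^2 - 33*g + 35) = (g - 2)/(g - 7)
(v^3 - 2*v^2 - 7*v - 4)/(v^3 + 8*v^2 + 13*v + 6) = (v - 4)/(v + 6)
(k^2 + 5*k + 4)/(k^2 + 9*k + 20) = (k + 1)/(k + 5)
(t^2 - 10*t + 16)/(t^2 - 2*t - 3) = (-t^2 + 10*t - 16)/(-t^2 + 2*t + 3)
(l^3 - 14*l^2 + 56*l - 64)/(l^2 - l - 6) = (-l^3 + 14*l^2 - 56*l + 64)/(-l^2 + l + 6)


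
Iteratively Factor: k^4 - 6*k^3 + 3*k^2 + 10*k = (k + 1)*(k^3 - 7*k^2 + 10*k) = k*(k + 1)*(k^2 - 7*k + 10) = k*(k - 2)*(k + 1)*(k - 5)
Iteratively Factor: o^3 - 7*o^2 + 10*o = (o - 5)*(o^2 - 2*o) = (o - 5)*(o - 2)*(o)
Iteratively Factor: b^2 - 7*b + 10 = (b - 5)*(b - 2)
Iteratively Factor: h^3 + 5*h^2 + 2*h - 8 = (h - 1)*(h^2 + 6*h + 8) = (h - 1)*(h + 4)*(h + 2)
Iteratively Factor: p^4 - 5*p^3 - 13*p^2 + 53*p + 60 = (p - 4)*(p^3 - p^2 - 17*p - 15) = (p - 4)*(p + 1)*(p^2 - 2*p - 15) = (p - 4)*(p + 1)*(p + 3)*(p - 5)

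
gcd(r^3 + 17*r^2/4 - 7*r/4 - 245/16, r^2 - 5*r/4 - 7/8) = r - 7/4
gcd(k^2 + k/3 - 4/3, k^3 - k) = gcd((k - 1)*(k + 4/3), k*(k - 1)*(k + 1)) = k - 1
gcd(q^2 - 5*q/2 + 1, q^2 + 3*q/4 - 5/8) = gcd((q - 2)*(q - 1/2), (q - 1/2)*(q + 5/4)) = q - 1/2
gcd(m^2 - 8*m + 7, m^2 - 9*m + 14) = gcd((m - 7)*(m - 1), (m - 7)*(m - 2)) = m - 7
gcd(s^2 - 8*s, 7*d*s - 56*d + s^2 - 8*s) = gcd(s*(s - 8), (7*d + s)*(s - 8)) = s - 8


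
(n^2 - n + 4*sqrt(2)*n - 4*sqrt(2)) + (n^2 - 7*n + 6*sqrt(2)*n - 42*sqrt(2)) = 2*n^2 - 8*n + 10*sqrt(2)*n - 46*sqrt(2)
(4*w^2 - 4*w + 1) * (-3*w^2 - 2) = -12*w^4 + 12*w^3 - 11*w^2 + 8*w - 2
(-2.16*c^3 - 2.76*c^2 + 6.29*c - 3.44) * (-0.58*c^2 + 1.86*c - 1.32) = 1.2528*c^5 - 2.4168*c^4 - 5.9306*c^3 + 17.3378*c^2 - 14.7012*c + 4.5408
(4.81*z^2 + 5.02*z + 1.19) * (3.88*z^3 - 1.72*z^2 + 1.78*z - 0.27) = 18.6628*z^5 + 11.2044*z^4 + 4.5446*z^3 + 5.5901*z^2 + 0.7628*z - 0.3213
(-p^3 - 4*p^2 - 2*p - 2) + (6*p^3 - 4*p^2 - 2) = 5*p^3 - 8*p^2 - 2*p - 4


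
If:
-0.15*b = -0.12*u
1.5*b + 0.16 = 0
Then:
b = -0.11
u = -0.13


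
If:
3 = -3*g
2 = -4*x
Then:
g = -1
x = -1/2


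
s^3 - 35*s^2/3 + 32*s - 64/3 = (s - 8)*(s - 8/3)*(s - 1)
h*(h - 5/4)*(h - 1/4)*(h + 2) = h^4 + h^3/2 - 43*h^2/16 + 5*h/8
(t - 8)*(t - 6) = t^2 - 14*t + 48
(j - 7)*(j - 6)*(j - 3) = j^3 - 16*j^2 + 81*j - 126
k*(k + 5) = k^2 + 5*k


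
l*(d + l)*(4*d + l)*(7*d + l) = 28*d^3*l + 39*d^2*l^2 + 12*d*l^3 + l^4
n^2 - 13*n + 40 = (n - 8)*(n - 5)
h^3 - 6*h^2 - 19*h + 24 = (h - 8)*(h - 1)*(h + 3)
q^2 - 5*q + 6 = (q - 3)*(q - 2)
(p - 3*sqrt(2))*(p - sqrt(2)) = p^2 - 4*sqrt(2)*p + 6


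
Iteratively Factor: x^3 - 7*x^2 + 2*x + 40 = (x + 2)*(x^2 - 9*x + 20) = (x - 5)*(x + 2)*(x - 4)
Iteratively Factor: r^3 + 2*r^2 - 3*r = (r - 1)*(r^2 + 3*r) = r*(r - 1)*(r + 3)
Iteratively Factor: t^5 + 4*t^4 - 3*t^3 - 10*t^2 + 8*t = (t - 1)*(t^4 + 5*t^3 + 2*t^2 - 8*t) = (t - 1)*(t + 4)*(t^3 + t^2 - 2*t) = (t - 1)^2*(t + 4)*(t^2 + 2*t) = (t - 1)^2*(t + 2)*(t + 4)*(t)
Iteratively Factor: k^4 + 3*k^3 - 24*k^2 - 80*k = (k)*(k^3 + 3*k^2 - 24*k - 80) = k*(k + 4)*(k^2 - k - 20) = k*(k + 4)^2*(k - 5)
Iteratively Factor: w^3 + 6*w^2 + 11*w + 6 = (w + 3)*(w^2 + 3*w + 2) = (w + 2)*(w + 3)*(w + 1)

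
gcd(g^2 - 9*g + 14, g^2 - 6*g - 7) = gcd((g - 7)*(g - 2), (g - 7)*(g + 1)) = g - 7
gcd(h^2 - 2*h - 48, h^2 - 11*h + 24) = h - 8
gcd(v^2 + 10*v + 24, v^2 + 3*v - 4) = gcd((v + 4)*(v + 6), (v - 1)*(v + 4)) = v + 4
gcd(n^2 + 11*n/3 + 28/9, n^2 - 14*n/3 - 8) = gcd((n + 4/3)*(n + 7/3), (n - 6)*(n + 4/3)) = n + 4/3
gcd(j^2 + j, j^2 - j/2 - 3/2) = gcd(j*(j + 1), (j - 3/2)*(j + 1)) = j + 1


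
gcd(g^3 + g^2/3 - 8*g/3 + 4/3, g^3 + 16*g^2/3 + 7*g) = 1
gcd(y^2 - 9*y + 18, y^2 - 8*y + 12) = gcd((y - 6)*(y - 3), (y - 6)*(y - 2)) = y - 6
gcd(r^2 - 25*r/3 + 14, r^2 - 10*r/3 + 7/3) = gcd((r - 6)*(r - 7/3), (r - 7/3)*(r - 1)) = r - 7/3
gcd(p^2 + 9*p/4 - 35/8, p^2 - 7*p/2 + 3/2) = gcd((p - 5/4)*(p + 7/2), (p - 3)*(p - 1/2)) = 1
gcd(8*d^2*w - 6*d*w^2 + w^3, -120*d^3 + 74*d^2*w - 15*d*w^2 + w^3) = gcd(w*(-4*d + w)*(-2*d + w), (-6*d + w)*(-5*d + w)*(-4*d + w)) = -4*d + w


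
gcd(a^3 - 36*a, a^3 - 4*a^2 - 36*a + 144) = a^2 - 36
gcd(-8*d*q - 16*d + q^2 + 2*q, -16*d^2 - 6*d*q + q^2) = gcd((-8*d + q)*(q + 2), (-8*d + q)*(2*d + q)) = -8*d + q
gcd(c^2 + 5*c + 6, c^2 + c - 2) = c + 2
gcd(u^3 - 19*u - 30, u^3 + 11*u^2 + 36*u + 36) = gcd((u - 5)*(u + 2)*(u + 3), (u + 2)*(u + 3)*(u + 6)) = u^2 + 5*u + 6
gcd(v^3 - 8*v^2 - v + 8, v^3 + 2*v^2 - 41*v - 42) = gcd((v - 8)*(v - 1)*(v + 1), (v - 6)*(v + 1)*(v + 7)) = v + 1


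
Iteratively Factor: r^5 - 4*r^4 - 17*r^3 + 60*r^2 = (r + 4)*(r^4 - 8*r^3 + 15*r^2) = (r - 3)*(r + 4)*(r^3 - 5*r^2) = r*(r - 3)*(r + 4)*(r^2 - 5*r) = r^2*(r - 3)*(r + 4)*(r - 5)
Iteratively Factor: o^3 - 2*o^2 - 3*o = (o + 1)*(o^2 - 3*o) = o*(o + 1)*(o - 3)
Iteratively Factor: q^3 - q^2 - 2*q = (q + 1)*(q^2 - 2*q) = q*(q + 1)*(q - 2)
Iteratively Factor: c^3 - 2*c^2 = (c - 2)*(c^2) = c*(c - 2)*(c)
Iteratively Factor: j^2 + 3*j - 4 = (j - 1)*(j + 4)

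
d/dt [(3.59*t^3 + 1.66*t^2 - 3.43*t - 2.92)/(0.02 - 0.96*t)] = (-6.8928*t^3 - 1.3782*t^2 + 0.0663999999999998*t - 2.8718)/(0.9216*t^2 - 0.0384*t + 0.0004)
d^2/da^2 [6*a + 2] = 0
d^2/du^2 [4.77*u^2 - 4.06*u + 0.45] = 9.54000000000000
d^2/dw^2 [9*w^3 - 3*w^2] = 54*w - 6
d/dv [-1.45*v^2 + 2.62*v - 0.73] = 2.62 - 2.9*v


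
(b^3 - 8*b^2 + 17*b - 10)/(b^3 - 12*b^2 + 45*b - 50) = (b - 1)/(b - 5)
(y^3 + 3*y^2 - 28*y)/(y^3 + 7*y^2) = (y - 4)/y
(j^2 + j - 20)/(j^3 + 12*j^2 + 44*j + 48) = (j^2 + j - 20)/(j^3 + 12*j^2 + 44*j + 48)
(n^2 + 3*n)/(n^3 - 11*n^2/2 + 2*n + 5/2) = 2*n*(n + 3)/(2*n^3 - 11*n^2 + 4*n + 5)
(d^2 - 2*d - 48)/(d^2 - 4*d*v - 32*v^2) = (-d^2 + 2*d + 48)/(-d^2 + 4*d*v + 32*v^2)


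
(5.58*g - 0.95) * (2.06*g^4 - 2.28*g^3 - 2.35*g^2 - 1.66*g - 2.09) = 11.4948*g^5 - 14.6794*g^4 - 10.947*g^3 - 7.0303*g^2 - 10.0852*g + 1.9855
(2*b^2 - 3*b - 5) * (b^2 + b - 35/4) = 2*b^4 - b^3 - 51*b^2/2 + 85*b/4 + 175/4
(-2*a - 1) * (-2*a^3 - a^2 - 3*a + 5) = 4*a^4 + 4*a^3 + 7*a^2 - 7*a - 5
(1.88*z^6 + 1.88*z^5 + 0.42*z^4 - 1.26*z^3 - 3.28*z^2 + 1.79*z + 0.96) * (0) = 0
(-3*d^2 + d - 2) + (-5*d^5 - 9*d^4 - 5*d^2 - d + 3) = -5*d^5 - 9*d^4 - 8*d^2 + 1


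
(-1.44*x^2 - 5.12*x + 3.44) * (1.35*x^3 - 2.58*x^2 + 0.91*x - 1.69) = -1.944*x^5 - 3.1968*x^4 + 16.5432*x^3 - 11.1008*x^2 + 11.7832*x - 5.8136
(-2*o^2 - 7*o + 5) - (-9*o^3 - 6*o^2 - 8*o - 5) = 9*o^3 + 4*o^2 + o + 10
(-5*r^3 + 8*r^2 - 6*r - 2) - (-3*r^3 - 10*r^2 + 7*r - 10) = -2*r^3 + 18*r^2 - 13*r + 8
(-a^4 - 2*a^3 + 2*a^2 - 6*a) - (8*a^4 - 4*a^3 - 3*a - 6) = -9*a^4 + 2*a^3 + 2*a^2 - 3*a + 6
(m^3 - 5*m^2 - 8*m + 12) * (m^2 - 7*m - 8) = m^5 - 12*m^4 + 19*m^3 + 108*m^2 - 20*m - 96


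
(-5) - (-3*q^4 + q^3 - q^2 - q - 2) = 3*q^4 - q^3 + q^2 + q - 3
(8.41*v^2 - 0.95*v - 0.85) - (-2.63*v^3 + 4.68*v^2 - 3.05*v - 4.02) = 2.63*v^3 + 3.73*v^2 + 2.1*v + 3.17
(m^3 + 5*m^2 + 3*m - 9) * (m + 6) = m^4 + 11*m^3 + 33*m^2 + 9*m - 54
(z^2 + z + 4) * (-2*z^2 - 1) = -2*z^4 - 2*z^3 - 9*z^2 - z - 4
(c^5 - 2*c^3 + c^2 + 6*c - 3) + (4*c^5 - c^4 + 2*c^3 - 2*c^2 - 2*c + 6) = 5*c^5 - c^4 - c^2 + 4*c + 3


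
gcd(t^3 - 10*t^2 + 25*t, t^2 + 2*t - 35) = t - 5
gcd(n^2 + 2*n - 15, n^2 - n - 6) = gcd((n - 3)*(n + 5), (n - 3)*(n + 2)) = n - 3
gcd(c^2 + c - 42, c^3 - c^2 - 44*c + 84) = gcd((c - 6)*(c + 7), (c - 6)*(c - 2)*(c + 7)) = c^2 + c - 42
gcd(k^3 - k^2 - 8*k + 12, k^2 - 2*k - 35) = 1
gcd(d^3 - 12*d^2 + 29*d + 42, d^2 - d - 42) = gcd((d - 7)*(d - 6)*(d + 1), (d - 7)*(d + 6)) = d - 7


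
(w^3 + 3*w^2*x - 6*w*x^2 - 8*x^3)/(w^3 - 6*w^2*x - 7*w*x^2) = (-w^2 - 2*w*x + 8*x^2)/(w*(-w + 7*x))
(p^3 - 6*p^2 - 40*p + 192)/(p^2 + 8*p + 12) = (p^2 - 12*p + 32)/(p + 2)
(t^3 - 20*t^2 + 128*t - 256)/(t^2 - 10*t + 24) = (t^2 - 16*t + 64)/(t - 6)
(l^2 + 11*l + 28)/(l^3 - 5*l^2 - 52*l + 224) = (l + 4)/(l^2 - 12*l + 32)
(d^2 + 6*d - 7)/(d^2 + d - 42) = (d - 1)/(d - 6)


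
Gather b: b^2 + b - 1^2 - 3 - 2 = b^2 + b - 6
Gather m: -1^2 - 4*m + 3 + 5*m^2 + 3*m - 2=5*m^2 - m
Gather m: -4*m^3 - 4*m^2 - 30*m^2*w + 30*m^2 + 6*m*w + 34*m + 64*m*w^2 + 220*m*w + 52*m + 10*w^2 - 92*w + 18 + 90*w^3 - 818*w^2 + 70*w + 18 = -4*m^3 + m^2*(26 - 30*w) + m*(64*w^2 + 226*w + 86) + 90*w^3 - 808*w^2 - 22*w + 36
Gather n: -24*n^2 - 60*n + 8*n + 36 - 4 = -24*n^2 - 52*n + 32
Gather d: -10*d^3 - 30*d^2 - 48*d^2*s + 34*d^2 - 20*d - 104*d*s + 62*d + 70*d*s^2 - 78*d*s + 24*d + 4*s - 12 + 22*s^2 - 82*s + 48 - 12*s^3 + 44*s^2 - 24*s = -10*d^3 + d^2*(4 - 48*s) + d*(70*s^2 - 182*s + 66) - 12*s^3 + 66*s^2 - 102*s + 36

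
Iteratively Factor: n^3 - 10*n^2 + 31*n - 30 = (n - 3)*(n^2 - 7*n + 10) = (n - 3)*(n - 2)*(n - 5)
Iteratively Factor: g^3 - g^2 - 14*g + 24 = (g + 4)*(g^2 - 5*g + 6) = (g - 3)*(g + 4)*(g - 2)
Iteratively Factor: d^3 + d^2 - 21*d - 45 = (d + 3)*(d^2 - 2*d - 15) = (d - 5)*(d + 3)*(d + 3)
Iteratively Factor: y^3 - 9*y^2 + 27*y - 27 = (y - 3)*(y^2 - 6*y + 9) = (y - 3)^2*(y - 3)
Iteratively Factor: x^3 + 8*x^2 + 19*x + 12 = (x + 4)*(x^2 + 4*x + 3) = (x + 1)*(x + 4)*(x + 3)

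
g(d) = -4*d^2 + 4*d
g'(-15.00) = 124.00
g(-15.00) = -960.00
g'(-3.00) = 28.00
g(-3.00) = -48.00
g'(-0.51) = 8.08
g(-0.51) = -3.08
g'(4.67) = -33.36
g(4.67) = -68.56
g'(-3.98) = 35.84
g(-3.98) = -79.28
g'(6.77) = -50.16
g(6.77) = -156.25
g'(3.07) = -20.56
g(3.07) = -25.42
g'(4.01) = -28.08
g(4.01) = -48.28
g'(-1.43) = 15.44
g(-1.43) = -13.90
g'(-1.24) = 13.92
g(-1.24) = -11.11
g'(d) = 4 - 8*d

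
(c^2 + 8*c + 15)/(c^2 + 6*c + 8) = (c^2 + 8*c + 15)/(c^2 + 6*c + 8)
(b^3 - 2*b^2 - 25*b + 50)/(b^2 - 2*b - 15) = (b^2 + 3*b - 10)/(b + 3)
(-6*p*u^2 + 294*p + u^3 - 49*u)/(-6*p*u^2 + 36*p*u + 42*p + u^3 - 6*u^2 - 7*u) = (u + 7)/(u + 1)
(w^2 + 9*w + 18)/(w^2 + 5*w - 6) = (w + 3)/(w - 1)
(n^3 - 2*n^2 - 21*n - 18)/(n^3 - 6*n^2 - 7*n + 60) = (n^2 - 5*n - 6)/(n^2 - 9*n + 20)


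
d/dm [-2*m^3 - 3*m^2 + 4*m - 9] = -6*m^2 - 6*m + 4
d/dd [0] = 0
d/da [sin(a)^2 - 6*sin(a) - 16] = 2*(sin(a) - 3)*cos(a)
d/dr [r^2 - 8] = 2*r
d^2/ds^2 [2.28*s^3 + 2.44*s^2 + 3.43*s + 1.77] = 13.68*s + 4.88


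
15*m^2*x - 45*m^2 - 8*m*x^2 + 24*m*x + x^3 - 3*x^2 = (-5*m + x)*(-3*m + x)*(x - 3)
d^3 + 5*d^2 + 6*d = d*(d + 2)*(d + 3)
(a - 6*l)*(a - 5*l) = a^2 - 11*a*l + 30*l^2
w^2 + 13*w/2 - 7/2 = (w - 1/2)*(w + 7)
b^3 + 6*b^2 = b^2*(b + 6)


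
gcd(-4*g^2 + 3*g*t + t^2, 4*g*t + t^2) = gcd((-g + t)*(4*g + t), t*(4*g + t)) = 4*g + t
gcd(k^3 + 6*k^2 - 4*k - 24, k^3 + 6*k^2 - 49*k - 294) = k + 6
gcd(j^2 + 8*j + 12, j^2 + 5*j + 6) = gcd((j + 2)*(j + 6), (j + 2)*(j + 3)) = j + 2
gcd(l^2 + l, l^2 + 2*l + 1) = l + 1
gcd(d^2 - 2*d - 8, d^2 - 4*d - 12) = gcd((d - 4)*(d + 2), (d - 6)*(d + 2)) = d + 2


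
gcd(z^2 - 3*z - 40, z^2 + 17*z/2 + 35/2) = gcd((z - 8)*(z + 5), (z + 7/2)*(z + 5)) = z + 5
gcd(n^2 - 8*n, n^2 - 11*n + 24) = n - 8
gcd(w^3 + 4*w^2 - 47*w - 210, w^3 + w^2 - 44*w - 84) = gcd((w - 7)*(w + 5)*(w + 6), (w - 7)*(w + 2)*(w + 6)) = w^2 - w - 42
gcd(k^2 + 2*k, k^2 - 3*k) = k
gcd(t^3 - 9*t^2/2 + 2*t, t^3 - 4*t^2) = t^2 - 4*t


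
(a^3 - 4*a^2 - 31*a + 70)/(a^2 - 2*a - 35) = a - 2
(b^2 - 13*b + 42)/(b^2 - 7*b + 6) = (b - 7)/(b - 1)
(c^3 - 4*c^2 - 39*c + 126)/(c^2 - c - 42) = c - 3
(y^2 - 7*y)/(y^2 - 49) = y/(y + 7)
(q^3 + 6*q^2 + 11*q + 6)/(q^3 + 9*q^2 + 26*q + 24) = (q + 1)/(q + 4)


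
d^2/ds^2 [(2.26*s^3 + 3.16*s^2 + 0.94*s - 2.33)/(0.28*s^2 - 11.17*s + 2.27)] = (-2.22044604925031e-16*s^5 + 1.4210854715202e-14*s^4 + 580.996339999999*s^3 - 356.973012*s^2 + 110.012388*s - 498.225758)/(0.021952*s^6 - 2.627184*s^5 + 105.33978*s^4 - 1436.266525*s^3 + 854.004645*s^2 - 172.673679*s + 11.697083)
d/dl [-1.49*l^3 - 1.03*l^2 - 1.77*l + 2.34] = -4.47*l^2 - 2.06*l - 1.77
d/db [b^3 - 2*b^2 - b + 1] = 3*b^2 - 4*b - 1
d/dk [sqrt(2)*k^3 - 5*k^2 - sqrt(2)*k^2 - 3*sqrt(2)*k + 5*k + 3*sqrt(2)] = 3*sqrt(2)*k^2 - 10*k - 2*sqrt(2)*k - 3*sqrt(2) + 5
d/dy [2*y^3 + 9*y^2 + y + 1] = 6*y^2 + 18*y + 1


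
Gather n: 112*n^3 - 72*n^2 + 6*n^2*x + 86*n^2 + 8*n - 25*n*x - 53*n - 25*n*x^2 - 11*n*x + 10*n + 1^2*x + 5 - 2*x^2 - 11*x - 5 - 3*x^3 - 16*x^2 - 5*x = 112*n^3 + n^2*(6*x + 14) + n*(-25*x^2 - 36*x - 35) - 3*x^3 - 18*x^2 - 15*x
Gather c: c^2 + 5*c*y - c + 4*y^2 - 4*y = c^2 + c*(5*y - 1) + 4*y^2 - 4*y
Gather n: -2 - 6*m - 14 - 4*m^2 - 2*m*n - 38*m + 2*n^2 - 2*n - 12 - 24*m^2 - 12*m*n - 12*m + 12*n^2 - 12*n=-28*m^2 - 56*m + 14*n^2 + n*(-14*m - 14) - 28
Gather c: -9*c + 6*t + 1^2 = -9*c + 6*t + 1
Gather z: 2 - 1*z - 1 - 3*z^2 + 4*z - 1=-3*z^2 + 3*z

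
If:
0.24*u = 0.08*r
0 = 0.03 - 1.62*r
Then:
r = 0.02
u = 0.01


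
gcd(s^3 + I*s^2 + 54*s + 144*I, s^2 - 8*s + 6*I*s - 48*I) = s + 6*I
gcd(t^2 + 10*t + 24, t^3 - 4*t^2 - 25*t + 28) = t + 4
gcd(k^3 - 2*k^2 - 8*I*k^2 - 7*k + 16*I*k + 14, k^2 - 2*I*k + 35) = k - 7*I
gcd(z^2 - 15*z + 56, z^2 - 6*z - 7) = z - 7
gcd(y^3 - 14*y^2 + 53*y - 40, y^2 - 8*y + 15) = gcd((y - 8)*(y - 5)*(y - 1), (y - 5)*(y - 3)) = y - 5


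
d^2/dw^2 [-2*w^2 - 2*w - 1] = -4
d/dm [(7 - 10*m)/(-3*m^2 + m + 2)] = (30*m^2 - 10*m - (6*m - 1)*(10*m - 7) - 20)/(-3*m^2 + m + 2)^2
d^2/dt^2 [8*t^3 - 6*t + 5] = 48*t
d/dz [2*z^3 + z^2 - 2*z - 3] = 6*z^2 + 2*z - 2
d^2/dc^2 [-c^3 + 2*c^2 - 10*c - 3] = 4 - 6*c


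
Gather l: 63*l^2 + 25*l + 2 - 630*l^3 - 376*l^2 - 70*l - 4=-630*l^3 - 313*l^2 - 45*l - 2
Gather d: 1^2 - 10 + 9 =0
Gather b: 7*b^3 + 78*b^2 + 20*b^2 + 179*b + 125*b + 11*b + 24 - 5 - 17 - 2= 7*b^3 + 98*b^2 + 315*b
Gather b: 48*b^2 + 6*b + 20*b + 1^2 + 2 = 48*b^2 + 26*b + 3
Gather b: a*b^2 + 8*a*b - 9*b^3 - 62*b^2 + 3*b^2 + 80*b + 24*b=-9*b^3 + b^2*(a - 59) + b*(8*a + 104)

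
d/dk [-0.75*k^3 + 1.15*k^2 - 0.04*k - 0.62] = -2.25*k^2 + 2.3*k - 0.04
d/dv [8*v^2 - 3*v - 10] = 16*v - 3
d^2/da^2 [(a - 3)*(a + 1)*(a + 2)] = 6*a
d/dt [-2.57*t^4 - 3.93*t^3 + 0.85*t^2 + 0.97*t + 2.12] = -10.28*t^3 - 11.79*t^2 + 1.7*t + 0.97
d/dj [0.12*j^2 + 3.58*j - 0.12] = 0.24*j + 3.58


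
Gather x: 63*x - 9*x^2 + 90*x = -9*x^2 + 153*x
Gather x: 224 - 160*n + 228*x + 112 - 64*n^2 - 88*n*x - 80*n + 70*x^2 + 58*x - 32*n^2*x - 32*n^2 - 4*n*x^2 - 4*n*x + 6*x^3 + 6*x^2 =-96*n^2 - 240*n + 6*x^3 + x^2*(76 - 4*n) + x*(-32*n^2 - 92*n + 286) + 336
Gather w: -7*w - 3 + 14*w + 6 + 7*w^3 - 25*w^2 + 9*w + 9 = 7*w^3 - 25*w^2 + 16*w + 12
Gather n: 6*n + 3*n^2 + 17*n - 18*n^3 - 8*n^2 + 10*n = -18*n^3 - 5*n^2 + 33*n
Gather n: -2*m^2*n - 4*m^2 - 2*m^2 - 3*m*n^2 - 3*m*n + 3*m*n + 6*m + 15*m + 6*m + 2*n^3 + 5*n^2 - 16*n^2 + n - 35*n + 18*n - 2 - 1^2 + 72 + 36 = -6*m^2 + 27*m + 2*n^3 + n^2*(-3*m - 11) + n*(-2*m^2 - 16) + 105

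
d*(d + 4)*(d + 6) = d^3 + 10*d^2 + 24*d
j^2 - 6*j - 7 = (j - 7)*(j + 1)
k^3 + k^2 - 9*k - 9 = (k - 3)*(k + 1)*(k + 3)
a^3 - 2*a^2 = a^2*(a - 2)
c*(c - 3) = c^2 - 3*c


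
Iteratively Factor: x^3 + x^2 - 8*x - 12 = (x - 3)*(x^2 + 4*x + 4) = (x - 3)*(x + 2)*(x + 2)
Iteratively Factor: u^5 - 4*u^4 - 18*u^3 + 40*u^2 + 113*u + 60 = (u + 1)*(u^4 - 5*u^3 - 13*u^2 + 53*u + 60) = (u + 1)*(u + 3)*(u^3 - 8*u^2 + 11*u + 20) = (u - 4)*(u + 1)*(u + 3)*(u^2 - 4*u - 5) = (u - 4)*(u + 1)^2*(u + 3)*(u - 5)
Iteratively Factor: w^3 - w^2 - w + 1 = (w + 1)*(w^2 - 2*w + 1) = (w - 1)*(w + 1)*(w - 1)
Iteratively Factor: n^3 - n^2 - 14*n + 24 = (n - 3)*(n^2 + 2*n - 8) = (n - 3)*(n - 2)*(n + 4)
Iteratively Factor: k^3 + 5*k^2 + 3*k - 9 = (k + 3)*(k^2 + 2*k - 3) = (k - 1)*(k + 3)*(k + 3)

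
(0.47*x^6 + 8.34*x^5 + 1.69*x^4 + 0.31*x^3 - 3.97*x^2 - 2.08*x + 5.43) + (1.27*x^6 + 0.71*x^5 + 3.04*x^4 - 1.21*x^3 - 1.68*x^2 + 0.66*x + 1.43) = 1.74*x^6 + 9.05*x^5 + 4.73*x^4 - 0.9*x^3 - 5.65*x^2 - 1.42*x + 6.86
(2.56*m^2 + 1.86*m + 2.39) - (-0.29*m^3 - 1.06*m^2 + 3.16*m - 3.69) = 0.29*m^3 + 3.62*m^2 - 1.3*m + 6.08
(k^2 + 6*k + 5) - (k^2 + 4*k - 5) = 2*k + 10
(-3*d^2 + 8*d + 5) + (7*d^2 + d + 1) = 4*d^2 + 9*d + 6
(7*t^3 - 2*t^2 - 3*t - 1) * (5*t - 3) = 35*t^4 - 31*t^3 - 9*t^2 + 4*t + 3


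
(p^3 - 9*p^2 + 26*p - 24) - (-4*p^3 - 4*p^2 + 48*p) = 5*p^3 - 5*p^2 - 22*p - 24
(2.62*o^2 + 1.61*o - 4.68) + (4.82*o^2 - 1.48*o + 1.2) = 7.44*o^2 + 0.13*o - 3.48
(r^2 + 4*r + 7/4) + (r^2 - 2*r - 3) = 2*r^2 + 2*r - 5/4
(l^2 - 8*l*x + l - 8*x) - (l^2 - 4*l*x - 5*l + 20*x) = -4*l*x + 6*l - 28*x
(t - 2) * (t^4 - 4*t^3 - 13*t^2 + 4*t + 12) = t^5 - 6*t^4 - 5*t^3 + 30*t^2 + 4*t - 24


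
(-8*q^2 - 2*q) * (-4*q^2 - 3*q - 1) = 32*q^4 + 32*q^3 + 14*q^2 + 2*q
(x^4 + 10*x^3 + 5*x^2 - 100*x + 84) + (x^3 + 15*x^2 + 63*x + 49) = x^4 + 11*x^3 + 20*x^2 - 37*x + 133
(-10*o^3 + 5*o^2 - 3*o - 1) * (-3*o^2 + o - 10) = 30*o^5 - 25*o^4 + 114*o^3 - 50*o^2 + 29*o + 10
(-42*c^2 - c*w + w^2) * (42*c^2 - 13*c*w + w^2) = -1764*c^4 + 504*c^3*w + 13*c^2*w^2 - 14*c*w^3 + w^4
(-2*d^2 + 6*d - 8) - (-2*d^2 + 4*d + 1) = 2*d - 9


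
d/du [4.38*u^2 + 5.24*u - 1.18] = 8.76*u + 5.24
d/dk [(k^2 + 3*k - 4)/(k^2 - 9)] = (-3*k^2 - 10*k - 27)/(k^4 - 18*k^2 + 81)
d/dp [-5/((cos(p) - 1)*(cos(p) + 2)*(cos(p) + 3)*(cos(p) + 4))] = -10*(37*cos(p)/2 + 6*cos(2*p) + cos(3*p)/2 + 5)*sin(p)/((cos(p) - 1)^2*(cos(p) + 2)^2*(cos(p) + 3)^2*(cos(p) + 4)^2)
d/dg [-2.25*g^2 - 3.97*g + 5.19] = -4.5*g - 3.97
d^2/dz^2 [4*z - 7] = 0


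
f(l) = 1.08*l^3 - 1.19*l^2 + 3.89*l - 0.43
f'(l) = 3.24*l^2 - 2.38*l + 3.89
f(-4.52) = -142.06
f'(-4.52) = 80.84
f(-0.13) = -0.96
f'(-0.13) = 4.25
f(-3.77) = -89.88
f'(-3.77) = 58.91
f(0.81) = 2.51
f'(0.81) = 4.09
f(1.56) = 6.84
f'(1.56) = 8.06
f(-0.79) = -4.78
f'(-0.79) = 7.79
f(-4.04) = -106.78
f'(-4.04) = 66.39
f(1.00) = 3.35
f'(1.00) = 4.75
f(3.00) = 29.69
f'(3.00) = 25.91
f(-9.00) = -919.15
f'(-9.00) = 287.75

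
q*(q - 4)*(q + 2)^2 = q^4 - 12*q^2 - 16*q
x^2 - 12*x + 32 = (x - 8)*(x - 4)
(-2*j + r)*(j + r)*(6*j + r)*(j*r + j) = -12*j^4*r - 12*j^4 - 8*j^3*r^2 - 8*j^3*r + 5*j^2*r^3 + 5*j^2*r^2 + j*r^4 + j*r^3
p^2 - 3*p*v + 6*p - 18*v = (p + 6)*(p - 3*v)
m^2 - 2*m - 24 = (m - 6)*(m + 4)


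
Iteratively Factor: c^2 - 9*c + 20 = (c - 4)*(c - 5)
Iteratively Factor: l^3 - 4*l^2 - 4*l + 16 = (l + 2)*(l^2 - 6*l + 8) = (l - 4)*(l + 2)*(l - 2)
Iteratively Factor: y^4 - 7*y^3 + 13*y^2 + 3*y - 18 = (y - 2)*(y^3 - 5*y^2 + 3*y + 9) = (y - 3)*(y - 2)*(y^2 - 2*y - 3) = (y - 3)*(y - 2)*(y + 1)*(y - 3)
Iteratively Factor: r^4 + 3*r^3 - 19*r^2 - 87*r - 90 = (r + 2)*(r^3 + r^2 - 21*r - 45) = (r + 2)*(r + 3)*(r^2 - 2*r - 15) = (r + 2)*(r + 3)^2*(r - 5)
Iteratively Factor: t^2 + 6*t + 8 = (t + 4)*(t + 2)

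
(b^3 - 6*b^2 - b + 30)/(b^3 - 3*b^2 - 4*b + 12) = (b - 5)/(b - 2)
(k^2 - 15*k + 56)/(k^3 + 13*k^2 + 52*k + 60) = (k^2 - 15*k + 56)/(k^3 + 13*k^2 + 52*k + 60)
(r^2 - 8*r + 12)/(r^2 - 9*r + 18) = (r - 2)/(r - 3)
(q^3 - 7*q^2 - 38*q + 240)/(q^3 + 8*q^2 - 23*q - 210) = (q - 8)/(q + 7)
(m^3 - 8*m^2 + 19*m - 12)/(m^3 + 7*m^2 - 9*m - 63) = (m^2 - 5*m + 4)/(m^2 + 10*m + 21)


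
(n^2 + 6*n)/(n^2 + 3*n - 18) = n/(n - 3)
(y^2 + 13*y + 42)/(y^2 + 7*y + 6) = (y + 7)/(y + 1)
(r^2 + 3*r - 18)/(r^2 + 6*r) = (r - 3)/r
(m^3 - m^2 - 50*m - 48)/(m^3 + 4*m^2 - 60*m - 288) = (m + 1)/(m + 6)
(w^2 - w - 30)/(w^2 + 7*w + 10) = (w - 6)/(w + 2)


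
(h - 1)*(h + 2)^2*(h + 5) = h^4 + 8*h^3 + 15*h^2 - 4*h - 20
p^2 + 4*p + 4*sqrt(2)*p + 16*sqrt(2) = (p + 4)*(p + 4*sqrt(2))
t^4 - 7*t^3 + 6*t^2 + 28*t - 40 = (t - 5)*(t - 2)^2*(t + 2)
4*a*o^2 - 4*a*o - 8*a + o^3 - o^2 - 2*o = (4*a + o)*(o - 2)*(o + 1)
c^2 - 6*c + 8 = (c - 4)*(c - 2)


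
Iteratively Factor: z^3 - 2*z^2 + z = (z)*(z^2 - 2*z + 1) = z*(z - 1)*(z - 1)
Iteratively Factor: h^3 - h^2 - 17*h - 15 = (h + 3)*(h^2 - 4*h - 5) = (h - 5)*(h + 3)*(h + 1)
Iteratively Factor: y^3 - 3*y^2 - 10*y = (y)*(y^2 - 3*y - 10) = y*(y - 5)*(y + 2)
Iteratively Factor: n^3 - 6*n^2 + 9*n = (n - 3)*(n^2 - 3*n) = n*(n - 3)*(n - 3)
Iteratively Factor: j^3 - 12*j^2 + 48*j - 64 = (j - 4)*(j^2 - 8*j + 16) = (j - 4)^2*(j - 4)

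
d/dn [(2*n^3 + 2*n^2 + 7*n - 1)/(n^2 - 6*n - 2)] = (2*n^4 - 24*n^3 - 31*n^2 - 6*n - 20)/(n^4 - 12*n^3 + 32*n^2 + 24*n + 4)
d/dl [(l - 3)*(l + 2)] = 2*l - 1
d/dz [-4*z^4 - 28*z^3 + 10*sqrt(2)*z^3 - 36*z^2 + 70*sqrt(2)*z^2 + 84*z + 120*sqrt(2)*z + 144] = -16*z^3 - 84*z^2 + 30*sqrt(2)*z^2 - 72*z + 140*sqrt(2)*z + 84 + 120*sqrt(2)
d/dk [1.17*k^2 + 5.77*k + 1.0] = 2.34*k + 5.77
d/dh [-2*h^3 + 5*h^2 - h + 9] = -6*h^2 + 10*h - 1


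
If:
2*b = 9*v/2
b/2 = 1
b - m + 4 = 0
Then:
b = 2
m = 6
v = 8/9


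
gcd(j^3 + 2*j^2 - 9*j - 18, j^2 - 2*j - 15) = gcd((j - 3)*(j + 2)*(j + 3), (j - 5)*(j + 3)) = j + 3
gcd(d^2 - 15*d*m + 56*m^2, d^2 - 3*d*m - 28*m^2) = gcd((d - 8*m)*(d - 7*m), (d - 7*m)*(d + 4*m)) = d - 7*m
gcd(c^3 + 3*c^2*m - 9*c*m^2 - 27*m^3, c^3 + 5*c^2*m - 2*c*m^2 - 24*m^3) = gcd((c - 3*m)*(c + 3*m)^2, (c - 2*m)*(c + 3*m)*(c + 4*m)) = c + 3*m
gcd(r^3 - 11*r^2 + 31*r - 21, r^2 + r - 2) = r - 1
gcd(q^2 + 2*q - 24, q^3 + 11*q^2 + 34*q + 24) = q + 6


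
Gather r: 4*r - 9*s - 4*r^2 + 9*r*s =-4*r^2 + r*(9*s + 4) - 9*s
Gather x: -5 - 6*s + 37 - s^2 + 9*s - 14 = -s^2 + 3*s + 18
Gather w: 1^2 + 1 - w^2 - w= -w^2 - w + 2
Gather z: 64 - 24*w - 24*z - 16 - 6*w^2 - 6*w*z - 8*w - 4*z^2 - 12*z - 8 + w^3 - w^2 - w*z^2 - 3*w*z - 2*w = w^3 - 7*w^2 - 34*w + z^2*(-w - 4) + z*(-9*w - 36) + 40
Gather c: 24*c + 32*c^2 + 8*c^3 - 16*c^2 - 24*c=8*c^3 + 16*c^2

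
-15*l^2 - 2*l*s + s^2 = (-5*l + s)*(3*l + s)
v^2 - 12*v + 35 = (v - 7)*(v - 5)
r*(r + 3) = r^2 + 3*r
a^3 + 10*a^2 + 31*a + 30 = (a + 2)*(a + 3)*(a + 5)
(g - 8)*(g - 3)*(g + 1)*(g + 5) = g^4 - 5*g^3 - 37*g^2 + 89*g + 120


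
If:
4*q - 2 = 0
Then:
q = 1/2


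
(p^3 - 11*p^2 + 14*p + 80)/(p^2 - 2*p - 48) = (p^2 - 3*p - 10)/(p + 6)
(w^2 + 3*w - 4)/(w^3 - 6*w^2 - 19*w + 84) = (w - 1)/(w^2 - 10*w + 21)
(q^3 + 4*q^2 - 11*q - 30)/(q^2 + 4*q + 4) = (q^2 + 2*q - 15)/(q + 2)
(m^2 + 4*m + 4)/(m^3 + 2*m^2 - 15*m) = (m^2 + 4*m + 4)/(m*(m^2 + 2*m - 15))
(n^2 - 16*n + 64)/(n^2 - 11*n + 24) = (n - 8)/(n - 3)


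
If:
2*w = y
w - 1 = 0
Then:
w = 1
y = 2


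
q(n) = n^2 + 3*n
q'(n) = 2*n + 3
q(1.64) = 7.61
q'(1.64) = 6.28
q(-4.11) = 4.56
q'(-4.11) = -5.22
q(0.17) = 0.54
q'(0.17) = 3.34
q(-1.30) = -2.21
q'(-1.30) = 0.40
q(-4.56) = 7.11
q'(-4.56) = -6.12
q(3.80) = 25.84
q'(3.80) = 10.60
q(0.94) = 3.70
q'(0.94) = 4.88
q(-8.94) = 53.10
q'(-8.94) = -14.88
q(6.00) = 54.00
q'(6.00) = 15.00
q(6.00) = 54.00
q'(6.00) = 15.00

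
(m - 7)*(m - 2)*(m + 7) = m^3 - 2*m^2 - 49*m + 98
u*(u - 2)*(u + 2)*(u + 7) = u^4 + 7*u^3 - 4*u^2 - 28*u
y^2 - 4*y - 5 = (y - 5)*(y + 1)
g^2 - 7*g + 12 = (g - 4)*(g - 3)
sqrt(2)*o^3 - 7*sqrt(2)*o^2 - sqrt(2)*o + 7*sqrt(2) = (o - 7)*(o - 1)*(sqrt(2)*o + sqrt(2))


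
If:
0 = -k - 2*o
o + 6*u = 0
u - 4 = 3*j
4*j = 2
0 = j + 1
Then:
No Solution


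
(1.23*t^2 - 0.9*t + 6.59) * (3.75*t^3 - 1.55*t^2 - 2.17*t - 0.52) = 4.6125*t^5 - 5.2815*t^4 + 23.4384*t^3 - 8.9011*t^2 - 13.8323*t - 3.4268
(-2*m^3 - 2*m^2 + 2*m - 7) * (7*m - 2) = -14*m^4 - 10*m^3 + 18*m^2 - 53*m + 14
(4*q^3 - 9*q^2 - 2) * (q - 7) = 4*q^4 - 37*q^3 + 63*q^2 - 2*q + 14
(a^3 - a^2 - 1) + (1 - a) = a^3 - a^2 - a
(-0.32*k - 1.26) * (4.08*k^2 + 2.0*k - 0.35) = -1.3056*k^3 - 5.7808*k^2 - 2.408*k + 0.441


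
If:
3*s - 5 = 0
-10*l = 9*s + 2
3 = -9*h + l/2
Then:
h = -77/180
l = -17/10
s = 5/3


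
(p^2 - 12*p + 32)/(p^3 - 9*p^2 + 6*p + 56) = (p - 8)/(p^2 - 5*p - 14)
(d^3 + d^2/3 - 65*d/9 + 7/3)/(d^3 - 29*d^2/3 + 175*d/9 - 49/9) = (d + 3)/(d - 7)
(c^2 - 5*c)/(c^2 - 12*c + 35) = c/(c - 7)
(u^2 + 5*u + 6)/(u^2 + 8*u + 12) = (u + 3)/(u + 6)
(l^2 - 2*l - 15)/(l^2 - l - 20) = (l + 3)/(l + 4)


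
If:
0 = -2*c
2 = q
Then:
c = 0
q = 2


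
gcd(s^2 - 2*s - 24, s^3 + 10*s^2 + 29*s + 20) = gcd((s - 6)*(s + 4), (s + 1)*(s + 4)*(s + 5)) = s + 4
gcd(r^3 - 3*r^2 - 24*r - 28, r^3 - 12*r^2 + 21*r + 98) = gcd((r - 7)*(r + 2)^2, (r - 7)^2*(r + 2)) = r^2 - 5*r - 14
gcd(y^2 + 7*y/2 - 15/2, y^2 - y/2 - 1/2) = 1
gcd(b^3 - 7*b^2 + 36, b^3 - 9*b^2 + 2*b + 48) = b^2 - b - 6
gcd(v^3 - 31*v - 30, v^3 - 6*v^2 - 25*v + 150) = v^2 - v - 30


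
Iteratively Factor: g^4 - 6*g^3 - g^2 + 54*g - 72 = (g - 4)*(g^3 - 2*g^2 - 9*g + 18) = (g - 4)*(g - 3)*(g^2 + g - 6) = (g - 4)*(g - 3)*(g - 2)*(g + 3)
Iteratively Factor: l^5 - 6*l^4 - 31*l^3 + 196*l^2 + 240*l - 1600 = (l - 5)*(l^4 - l^3 - 36*l^2 + 16*l + 320) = (l - 5)*(l + 4)*(l^3 - 5*l^2 - 16*l + 80) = (l - 5)^2*(l + 4)*(l^2 - 16) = (l - 5)^2*(l + 4)^2*(l - 4)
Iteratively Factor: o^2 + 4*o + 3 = (o + 1)*(o + 3)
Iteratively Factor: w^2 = (w)*(w)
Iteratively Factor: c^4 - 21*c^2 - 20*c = (c + 4)*(c^3 - 4*c^2 - 5*c) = (c + 1)*(c + 4)*(c^2 - 5*c) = c*(c + 1)*(c + 4)*(c - 5)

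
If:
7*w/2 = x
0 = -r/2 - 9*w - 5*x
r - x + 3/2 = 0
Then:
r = -159/113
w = 3/113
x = 21/226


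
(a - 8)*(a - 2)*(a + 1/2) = a^3 - 19*a^2/2 + 11*a + 8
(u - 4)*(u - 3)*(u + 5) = u^3 - 2*u^2 - 23*u + 60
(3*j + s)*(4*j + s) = 12*j^2 + 7*j*s + s^2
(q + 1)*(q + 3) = q^2 + 4*q + 3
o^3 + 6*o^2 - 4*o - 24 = (o - 2)*(o + 2)*(o + 6)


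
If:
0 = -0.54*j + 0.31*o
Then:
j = 0.574074074074074*o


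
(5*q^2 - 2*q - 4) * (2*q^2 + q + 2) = 10*q^4 + q^3 - 8*q - 8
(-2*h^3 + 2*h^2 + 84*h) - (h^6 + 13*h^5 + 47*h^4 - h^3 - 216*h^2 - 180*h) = -h^6 - 13*h^5 - 47*h^4 - h^3 + 218*h^2 + 264*h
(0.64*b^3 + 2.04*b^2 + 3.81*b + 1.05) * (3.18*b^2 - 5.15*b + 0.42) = 2.0352*b^5 + 3.1912*b^4 + 1.8786*b^3 - 15.4257*b^2 - 3.8073*b + 0.441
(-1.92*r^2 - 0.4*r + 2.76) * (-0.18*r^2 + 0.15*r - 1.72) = 0.3456*r^4 - 0.216*r^3 + 2.7456*r^2 + 1.102*r - 4.7472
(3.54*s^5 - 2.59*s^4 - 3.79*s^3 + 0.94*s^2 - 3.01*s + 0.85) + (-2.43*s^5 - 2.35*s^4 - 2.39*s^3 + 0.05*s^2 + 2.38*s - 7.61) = 1.11*s^5 - 4.94*s^4 - 6.18*s^3 + 0.99*s^2 - 0.63*s - 6.76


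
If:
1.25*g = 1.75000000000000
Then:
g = 1.40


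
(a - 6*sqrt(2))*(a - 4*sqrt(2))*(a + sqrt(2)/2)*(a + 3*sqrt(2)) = a^4 - 13*sqrt(2)*a^3/2 - 19*a^2 + 138*sqrt(2)*a + 144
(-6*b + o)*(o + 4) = -6*b*o - 24*b + o^2 + 4*o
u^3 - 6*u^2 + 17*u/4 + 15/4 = (u - 5)*(u - 3/2)*(u + 1/2)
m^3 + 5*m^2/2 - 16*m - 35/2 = (m - 7/2)*(m + 1)*(m + 5)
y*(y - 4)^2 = y^3 - 8*y^2 + 16*y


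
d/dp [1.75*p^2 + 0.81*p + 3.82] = 3.5*p + 0.81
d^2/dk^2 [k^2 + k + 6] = 2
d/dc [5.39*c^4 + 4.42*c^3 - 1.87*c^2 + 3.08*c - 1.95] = 21.56*c^3 + 13.26*c^2 - 3.74*c + 3.08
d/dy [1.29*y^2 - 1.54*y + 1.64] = 2.58*y - 1.54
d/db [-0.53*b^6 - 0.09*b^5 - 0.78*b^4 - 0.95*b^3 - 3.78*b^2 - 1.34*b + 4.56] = -3.18*b^5 - 0.45*b^4 - 3.12*b^3 - 2.85*b^2 - 7.56*b - 1.34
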